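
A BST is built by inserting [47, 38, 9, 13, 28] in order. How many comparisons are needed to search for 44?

Search path for 44: 47 -> 38
Found: False
Comparisons: 2


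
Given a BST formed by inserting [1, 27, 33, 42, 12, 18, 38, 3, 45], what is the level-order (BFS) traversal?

Tree insertion order: [1, 27, 33, 42, 12, 18, 38, 3, 45]
Tree (level-order array): [1, None, 27, 12, 33, 3, 18, None, 42, None, None, None, None, 38, 45]
BFS from the root, enqueuing left then right child of each popped node:
  queue [1] -> pop 1, enqueue [27], visited so far: [1]
  queue [27] -> pop 27, enqueue [12, 33], visited so far: [1, 27]
  queue [12, 33] -> pop 12, enqueue [3, 18], visited so far: [1, 27, 12]
  queue [33, 3, 18] -> pop 33, enqueue [42], visited so far: [1, 27, 12, 33]
  queue [3, 18, 42] -> pop 3, enqueue [none], visited so far: [1, 27, 12, 33, 3]
  queue [18, 42] -> pop 18, enqueue [none], visited so far: [1, 27, 12, 33, 3, 18]
  queue [42] -> pop 42, enqueue [38, 45], visited so far: [1, 27, 12, 33, 3, 18, 42]
  queue [38, 45] -> pop 38, enqueue [none], visited so far: [1, 27, 12, 33, 3, 18, 42, 38]
  queue [45] -> pop 45, enqueue [none], visited so far: [1, 27, 12, 33, 3, 18, 42, 38, 45]
Result: [1, 27, 12, 33, 3, 18, 42, 38, 45]


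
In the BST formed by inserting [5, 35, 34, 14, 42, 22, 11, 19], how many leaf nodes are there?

Tree built from: [5, 35, 34, 14, 42, 22, 11, 19]
Tree (level-order array): [5, None, 35, 34, 42, 14, None, None, None, 11, 22, None, None, 19]
Rule: A leaf has 0 children.
Per-node child counts:
  node 5: 1 child(ren)
  node 35: 2 child(ren)
  node 34: 1 child(ren)
  node 14: 2 child(ren)
  node 11: 0 child(ren)
  node 22: 1 child(ren)
  node 19: 0 child(ren)
  node 42: 0 child(ren)
Matching nodes: [11, 19, 42]
Count of leaf nodes: 3


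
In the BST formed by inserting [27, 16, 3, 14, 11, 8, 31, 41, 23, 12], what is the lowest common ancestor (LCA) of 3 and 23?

Tree insertion order: [27, 16, 3, 14, 11, 8, 31, 41, 23, 12]
Tree (level-order array): [27, 16, 31, 3, 23, None, 41, None, 14, None, None, None, None, 11, None, 8, 12]
In a BST, the LCA of p=3, q=23 is the first node v on the
root-to-leaf path with p <= v <= q (go left if both < v, right if both > v).
Walk from root:
  at 27: both 3 and 23 < 27, go left
  at 16: 3 <= 16 <= 23, this is the LCA
LCA = 16


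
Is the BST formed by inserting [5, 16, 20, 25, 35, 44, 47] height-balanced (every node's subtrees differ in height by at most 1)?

Tree (level-order array): [5, None, 16, None, 20, None, 25, None, 35, None, 44, None, 47]
Definition: a tree is height-balanced if, at every node, |h(left) - h(right)| <= 1 (empty subtree has height -1).
Bottom-up per-node check:
  node 47: h_left=-1, h_right=-1, diff=0 [OK], height=0
  node 44: h_left=-1, h_right=0, diff=1 [OK], height=1
  node 35: h_left=-1, h_right=1, diff=2 [FAIL (|-1-1|=2 > 1)], height=2
  node 25: h_left=-1, h_right=2, diff=3 [FAIL (|-1-2|=3 > 1)], height=3
  node 20: h_left=-1, h_right=3, diff=4 [FAIL (|-1-3|=4 > 1)], height=4
  node 16: h_left=-1, h_right=4, diff=5 [FAIL (|-1-4|=5 > 1)], height=5
  node 5: h_left=-1, h_right=5, diff=6 [FAIL (|-1-5|=6 > 1)], height=6
Node 35 violates the condition: |-1 - 1| = 2 > 1.
Result: Not balanced


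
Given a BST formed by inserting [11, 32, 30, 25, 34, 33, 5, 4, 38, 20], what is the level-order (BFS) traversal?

Tree insertion order: [11, 32, 30, 25, 34, 33, 5, 4, 38, 20]
Tree (level-order array): [11, 5, 32, 4, None, 30, 34, None, None, 25, None, 33, 38, 20]
BFS from the root, enqueuing left then right child of each popped node:
  queue [11] -> pop 11, enqueue [5, 32], visited so far: [11]
  queue [5, 32] -> pop 5, enqueue [4], visited so far: [11, 5]
  queue [32, 4] -> pop 32, enqueue [30, 34], visited so far: [11, 5, 32]
  queue [4, 30, 34] -> pop 4, enqueue [none], visited so far: [11, 5, 32, 4]
  queue [30, 34] -> pop 30, enqueue [25], visited so far: [11, 5, 32, 4, 30]
  queue [34, 25] -> pop 34, enqueue [33, 38], visited so far: [11, 5, 32, 4, 30, 34]
  queue [25, 33, 38] -> pop 25, enqueue [20], visited so far: [11, 5, 32, 4, 30, 34, 25]
  queue [33, 38, 20] -> pop 33, enqueue [none], visited so far: [11, 5, 32, 4, 30, 34, 25, 33]
  queue [38, 20] -> pop 38, enqueue [none], visited so far: [11, 5, 32, 4, 30, 34, 25, 33, 38]
  queue [20] -> pop 20, enqueue [none], visited so far: [11, 5, 32, 4, 30, 34, 25, 33, 38, 20]
Result: [11, 5, 32, 4, 30, 34, 25, 33, 38, 20]


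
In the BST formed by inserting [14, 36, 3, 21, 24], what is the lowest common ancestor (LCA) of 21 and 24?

Tree insertion order: [14, 36, 3, 21, 24]
Tree (level-order array): [14, 3, 36, None, None, 21, None, None, 24]
In a BST, the LCA of p=21, q=24 is the first node v on the
root-to-leaf path with p <= v <= q (go left if both < v, right if both > v).
Walk from root:
  at 14: both 21 and 24 > 14, go right
  at 36: both 21 and 24 < 36, go left
  at 21: 21 <= 21 <= 24, this is the LCA
LCA = 21


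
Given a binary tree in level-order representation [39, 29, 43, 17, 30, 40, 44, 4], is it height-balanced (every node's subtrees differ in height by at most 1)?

Tree (level-order array): [39, 29, 43, 17, 30, 40, 44, 4]
Definition: a tree is height-balanced if, at every node, |h(left) - h(right)| <= 1 (empty subtree has height -1).
Bottom-up per-node check:
  node 4: h_left=-1, h_right=-1, diff=0 [OK], height=0
  node 17: h_left=0, h_right=-1, diff=1 [OK], height=1
  node 30: h_left=-1, h_right=-1, diff=0 [OK], height=0
  node 29: h_left=1, h_right=0, diff=1 [OK], height=2
  node 40: h_left=-1, h_right=-1, diff=0 [OK], height=0
  node 44: h_left=-1, h_right=-1, diff=0 [OK], height=0
  node 43: h_left=0, h_right=0, diff=0 [OK], height=1
  node 39: h_left=2, h_right=1, diff=1 [OK], height=3
All nodes satisfy the balance condition.
Result: Balanced


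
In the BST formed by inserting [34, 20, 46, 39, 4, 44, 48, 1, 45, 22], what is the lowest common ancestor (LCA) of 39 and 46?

Tree insertion order: [34, 20, 46, 39, 4, 44, 48, 1, 45, 22]
Tree (level-order array): [34, 20, 46, 4, 22, 39, 48, 1, None, None, None, None, 44, None, None, None, None, None, 45]
In a BST, the LCA of p=39, q=46 is the first node v on the
root-to-leaf path with p <= v <= q (go left if both < v, right if both > v).
Walk from root:
  at 34: both 39 and 46 > 34, go right
  at 46: 39 <= 46 <= 46, this is the LCA
LCA = 46


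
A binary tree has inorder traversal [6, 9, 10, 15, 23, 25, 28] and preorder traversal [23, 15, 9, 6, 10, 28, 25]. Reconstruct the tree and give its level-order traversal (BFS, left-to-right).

Inorder:  [6, 9, 10, 15, 23, 25, 28]
Preorder: [23, 15, 9, 6, 10, 28, 25]
Algorithm: preorder visits root first, so consume preorder in order;
for each root, split the current inorder slice at that value into
left-subtree inorder and right-subtree inorder, then recurse.
Recursive splits:
  root=23; inorder splits into left=[6, 9, 10, 15], right=[25, 28]
  root=15; inorder splits into left=[6, 9, 10], right=[]
  root=9; inorder splits into left=[6], right=[10]
  root=6; inorder splits into left=[], right=[]
  root=10; inorder splits into left=[], right=[]
  root=28; inorder splits into left=[25], right=[]
  root=25; inorder splits into left=[], right=[]
Reconstructed level-order: [23, 15, 28, 9, 25, 6, 10]


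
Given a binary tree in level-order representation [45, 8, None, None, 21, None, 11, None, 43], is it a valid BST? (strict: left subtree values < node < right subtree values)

Level-order array: [45, 8, None, None, 21, None, 11, None, 43]
Validate using subtree bounds (lo, hi): at each node, require lo < value < hi,
then recurse left with hi=value and right with lo=value.
Preorder trace (stopping at first violation):
  at node 45 with bounds (-inf, +inf): OK
  at node 8 with bounds (-inf, 45): OK
  at node 21 with bounds (8, 45): OK
  at node 11 with bounds (21, 45): VIOLATION
Node 11 violates its bound: not (21 < 11 < 45).
Result: Not a valid BST


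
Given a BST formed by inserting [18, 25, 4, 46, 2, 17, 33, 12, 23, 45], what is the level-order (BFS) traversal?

Tree insertion order: [18, 25, 4, 46, 2, 17, 33, 12, 23, 45]
Tree (level-order array): [18, 4, 25, 2, 17, 23, 46, None, None, 12, None, None, None, 33, None, None, None, None, 45]
BFS from the root, enqueuing left then right child of each popped node:
  queue [18] -> pop 18, enqueue [4, 25], visited so far: [18]
  queue [4, 25] -> pop 4, enqueue [2, 17], visited so far: [18, 4]
  queue [25, 2, 17] -> pop 25, enqueue [23, 46], visited so far: [18, 4, 25]
  queue [2, 17, 23, 46] -> pop 2, enqueue [none], visited so far: [18, 4, 25, 2]
  queue [17, 23, 46] -> pop 17, enqueue [12], visited so far: [18, 4, 25, 2, 17]
  queue [23, 46, 12] -> pop 23, enqueue [none], visited so far: [18, 4, 25, 2, 17, 23]
  queue [46, 12] -> pop 46, enqueue [33], visited so far: [18, 4, 25, 2, 17, 23, 46]
  queue [12, 33] -> pop 12, enqueue [none], visited so far: [18, 4, 25, 2, 17, 23, 46, 12]
  queue [33] -> pop 33, enqueue [45], visited so far: [18, 4, 25, 2, 17, 23, 46, 12, 33]
  queue [45] -> pop 45, enqueue [none], visited so far: [18, 4, 25, 2, 17, 23, 46, 12, 33, 45]
Result: [18, 4, 25, 2, 17, 23, 46, 12, 33, 45]


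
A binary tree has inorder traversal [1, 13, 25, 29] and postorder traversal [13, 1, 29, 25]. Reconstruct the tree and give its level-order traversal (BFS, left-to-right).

Inorder:   [1, 13, 25, 29]
Postorder: [13, 1, 29, 25]
Algorithm: postorder visits root last, so walk postorder right-to-left;
each value is the root of the current inorder slice — split it at that
value, recurse on the right subtree first, then the left.
Recursive splits:
  root=25; inorder splits into left=[1, 13], right=[29]
  root=29; inorder splits into left=[], right=[]
  root=1; inorder splits into left=[], right=[13]
  root=13; inorder splits into left=[], right=[]
Reconstructed level-order: [25, 1, 29, 13]


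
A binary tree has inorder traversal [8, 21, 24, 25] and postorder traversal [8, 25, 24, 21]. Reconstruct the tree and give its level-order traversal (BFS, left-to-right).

Inorder:   [8, 21, 24, 25]
Postorder: [8, 25, 24, 21]
Algorithm: postorder visits root last, so walk postorder right-to-left;
each value is the root of the current inorder slice — split it at that
value, recurse on the right subtree first, then the left.
Recursive splits:
  root=21; inorder splits into left=[8], right=[24, 25]
  root=24; inorder splits into left=[], right=[25]
  root=25; inorder splits into left=[], right=[]
  root=8; inorder splits into left=[], right=[]
Reconstructed level-order: [21, 8, 24, 25]


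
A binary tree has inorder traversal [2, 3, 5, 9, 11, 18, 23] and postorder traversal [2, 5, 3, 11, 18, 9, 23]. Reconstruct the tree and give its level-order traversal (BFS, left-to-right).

Inorder:   [2, 3, 5, 9, 11, 18, 23]
Postorder: [2, 5, 3, 11, 18, 9, 23]
Algorithm: postorder visits root last, so walk postorder right-to-left;
each value is the root of the current inorder slice — split it at that
value, recurse on the right subtree first, then the left.
Recursive splits:
  root=23; inorder splits into left=[2, 3, 5, 9, 11, 18], right=[]
  root=9; inorder splits into left=[2, 3, 5], right=[11, 18]
  root=18; inorder splits into left=[11], right=[]
  root=11; inorder splits into left=[], right=[]
  root=3; inorder splits into left=[2], right=[5]
  root=5; inorder splits into left=[], right=[]
  root=2; inorder splits into left=[], right=[]
Reconstructed level-order: [23, 9, 3, 18, 2, 5, 11]


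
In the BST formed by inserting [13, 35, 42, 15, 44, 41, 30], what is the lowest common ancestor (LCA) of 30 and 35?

Tree insertion order: [13, 35, 42, 15, 44, 41, 30]
Tree (level-order array): [13, None, 35, 15, 42, None, 30, 41, 44]
In a BST, the LCA of p=30, q=35 is the first node v on the
root-to-leaf path with p <= v <= q (go left if both < v, right if both > v).
Walk from root:
  at 13: both 30 and 35 > 13, go right
  at 35: 30 <= 35 <= 35, this is the LCA
LCA = 35


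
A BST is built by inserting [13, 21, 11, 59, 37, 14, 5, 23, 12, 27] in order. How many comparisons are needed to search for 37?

Search path for 37: 13 -> 21 -> 59 -> 37
Found: True
Comparisons: 4


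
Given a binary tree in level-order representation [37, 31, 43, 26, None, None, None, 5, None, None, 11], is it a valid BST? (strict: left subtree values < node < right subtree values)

Level-order array: [37, 31, 43, 26, None, None, None, 5, None, None, 11]
Validate using subtree bounds (lo, hi): at each node, require lo < value < hi,
then recurse left with hi=value and right with lo=value.
Preorder trace (stopping at first violation):
  at node 37 with bounds (-inf, +inf): OK
  at node 31 with bounds (-inf, 37): OK
  at node 26 with bounds (-inf, 31): OK
  at node 5 with bounds (-inf, 26): OK
  at node 11 with bounds (5, 26): OK
  at node 43 with bounds (37, +inf): OK
No violation found at any node.
Result: Valid BST


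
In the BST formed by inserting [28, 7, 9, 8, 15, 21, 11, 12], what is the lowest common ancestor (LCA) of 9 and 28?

Tree insertion order: [28, 7, 9, 8, 15, 21, 11, 12]
Tree (level-order array): [28, 7, None, None, 9, 8, 15, None, None, 11, 21, None, 12]
In a BST, the LCA of p=9, q=28 is the first node v on the
root-to-leaf path with p <= v <= q (go left if both < v, right if both > v).
Walk from root:
  at 28: 9 <= 28 <= 28, this is the LCA
LCA = 28


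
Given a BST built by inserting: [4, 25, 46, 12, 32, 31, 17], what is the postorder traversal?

Tree insertion order: [4, 25, 46, 12, 32, 31, 17]
Tree (level-order array): [4, None, 25, 12, 46, None, 17, 32, None, None, None, 31]
Postorder traversal: [17, 12, 31, 32, 46, 25, 4]


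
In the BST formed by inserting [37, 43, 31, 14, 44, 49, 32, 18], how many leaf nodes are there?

Tree built from: [37, 43, 31, 14, 44, 49, 32, 18]
Tree (level-order array): [37, 31, 43, 14, 32, None, 44, None, 18, None, None, None, 49]
Rule: A leaf has 0 children.
Per-node child counts:
  node 37: 2 child(ren)
  node 31: 2 child(ren)
  node 14: 1 child(ren)
  node 18: 0 child(ren)
  node 32: 0 child(ren)
  node 43: 1 child(ren)
  node 44: 1 child(ren)
  node 49: 0 child(ren)
Matching nodes: [18, 32, 49]
Count of leaf nodes: 3


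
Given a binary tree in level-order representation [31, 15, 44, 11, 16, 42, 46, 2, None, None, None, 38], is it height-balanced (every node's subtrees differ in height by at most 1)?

Tree (level-order array): [31, 15, 44, 11, 16, 42, 46, 2, None, None, None, 38]
Definition: a tree is height-balanced if, at every node, |h(left) - h(right)| <= 1 (empty subtree has height -1).
Bottom-up per-node check:
  node 2: h_left=-1, h_right=-1, diff=0 [OK], height=0
  node 11: h_left=0, h_right=-1, diff=1 [OK], height=1
  node 16: h_left=-1, h_right=-1, diff=0 [OK], height=0
  node 15: h_left=1, h_right=0, diff=1 [OK], height=2
  node 38: h_left=-1, h_right=-1, diff=0 [OK], height=0
  node 42: h_left=0, h_right=-1, diff=1 [OK], height=1
  node 46: h_left=-1, h_right=-1, diff=0 [OK], height=0
  node 44: h_left=1, h_right=0, diff=1 [OK], height=2
  node 31: h_left=2, h_right=2, diff=0 [OK], height=3
All nodes satisfy the balance condition.
Result: Balanced


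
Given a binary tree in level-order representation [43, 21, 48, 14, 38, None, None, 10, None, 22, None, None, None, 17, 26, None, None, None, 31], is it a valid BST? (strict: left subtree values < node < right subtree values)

Level-order array: [43, 21, 48, 14, 38, None, None, 10, None, 22, None, None, None, 17, 26, None, None, None, 31]
Validate using subtree bounds (lo, hi): at each node, require lo < value < hi,
then recurse left with hi=value and right with lo=value.
Preorder trace (stopping at first violation):
  at node 43 with bounds (-inf, +inf): OK
  at node 21 with bounds (-inf, 43): OK
  at node 14 with bounds (-inf, 21): OK
  at node 10 with bounds (-inf, 14): OK
  at node 38 with bounds (21, 43): OK
  at node 22 with bounds (21, 38): OK
  at node 17 with bounds (21, 22): VIOLATION
Node 17 violates its bound: not (21 < 17 < 22).
Result: Not a valid BST


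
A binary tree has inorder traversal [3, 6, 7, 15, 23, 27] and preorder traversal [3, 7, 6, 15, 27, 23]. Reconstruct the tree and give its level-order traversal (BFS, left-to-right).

Inorder:  [3, 6, 7, 15, 23, 27]
Preorder: [3, 7, 6, 15, 27, 23]
Algorithm: preorder visits root first, so consume preorder in order;
for each root, split the current inorder slice at that value into
left-subtree inorder and right-subtree inorder, then recurse.
Recursive splits:
  root=3; inorder splits into left=[], right=[6, 7, 15, 23, 27]
  root=7; inorder splits into left=[6], right=[15, 23, 27]
  root=6; inorder splits into left=[], right=[]
  root=15; inorder splits into left=[], right=[23, 27]
  root=27; inorder splits into left=[23], right=[]
  root=23; inorder splits into left=[], right=[]
Reconstructed level-order: [3, 7, 6, 15, 27, 23]


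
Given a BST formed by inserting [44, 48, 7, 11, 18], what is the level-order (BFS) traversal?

Tree insertion order: [44, 48, 7, 11, 18]
Tree (level-order array): [44, 7, 48, None, 11, None, None, None, 18]
BFS from the root, enqueuing left then right child of each popped node:
  queue [44] -> pop 44, enqueue [7, 48], visited so far: [44]
  queue [7, 48] -> pop 7, enqueue [11], visited so far: [44, 7]
  queue [48, 11] -> pop 48, enqueue [none], visited so far: [44, 7, 48]
  queue [11] -> pop 11, enqueue [18], visited so far: [44, 7, 48, 11]
  queue [18] -> pop 18, enqueue [none], visited so far: [44, 7, 48, 11, 18]
Result: [44, 7, 48, 11, 18]


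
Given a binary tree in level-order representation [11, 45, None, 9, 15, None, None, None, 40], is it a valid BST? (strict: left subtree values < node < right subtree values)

Level-order array: [11, 45, None, 9, 15, None, None, None, 40]
Validate using subtree bounds (lo, hi): at each node, require lo < value < hi,
then recurse left with hi=value and right with lo=value.
Preorder trace (stopping at first violation):
  at node 11 with bounds (-inf, +inf): OK
  at node 45 with bounds (-inf, 11): VIOLATION
Node 45 violates its bound: not (-inf < 45 < 11).
Result: Not a valid BST


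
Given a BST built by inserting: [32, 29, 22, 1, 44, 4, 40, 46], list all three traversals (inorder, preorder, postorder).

Tree insertion order: [32, 29, 22, 1, 44, 4, 40, 46]
Tree (level-order array): [32, 29, 44, 22, None, 40, 46, 1, None, None, None, None, None, None, 4]
Inorder (L, root, R): [1, 4, 22, 29, 32, 40, 44, 46]
Preorder (root, L, R): [32, 29, 22, 1, 4, 44, 40, 46]
Postorder (L, R, root): [4, 1, 22, 29, 40, 46, 44, 32]


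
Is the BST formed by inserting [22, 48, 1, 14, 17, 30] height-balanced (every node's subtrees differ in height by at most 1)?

Tree (level-order array): [22, 1, 48, None, 14, 30, None, None, 17]
Definition: a tree is height-balanced if, at every node, |h(left) - h(right)| <= 1 (empty subtree has height -1).
Bottom-up per-node check:
  node 17: h_left=-1, h_right=-1, diff=0 [OK], height=0
  node 14: h_left=-1, h_right=0, diff=1 [OK], height=1
  node 1: h_left=-1, h_right=1, diff=2 [FAIL (|-1-1|=2 > 1)], height=2
  node 30: h_left=-1, h_right=-1, diff=0 [OK], height=0
  node 48: h_left=0, h_right=-1, diff=1 [OK], height=1
  node 22: h_left=2, h_right=1, diff=1 [OK], height=3
Node 1 violates the condition: |-1 - 1| = 2 > 1.
Result: Not balanced


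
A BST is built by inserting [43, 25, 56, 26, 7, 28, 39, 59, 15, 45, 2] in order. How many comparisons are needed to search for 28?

Search path for 28: 43 -> 25 -> 26 -> 28
Found: True
Comparisons: 4


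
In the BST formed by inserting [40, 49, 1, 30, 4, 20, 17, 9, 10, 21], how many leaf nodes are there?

Tree built from: [40, 49, 1, 30, 4, 20, 17, 9, 10, 21]
Tree (level-order array): [40, 1, 49, None, 30, None, None, 4, None, None, 20, 17, 21, 9, None, None, None, None, 10]
Rule: A leaf has 0 children.
Per-node child counts:
  node 40: 2 child(ren)
  node 1: 1 child(ren)
  node 30: 1 child(ren)
  node 4: 1 child(ren)
  node 20: 2 child(ren)
  node 17: 1 child(ren)
  node 9: 1 child(ren)
  node 10: 0 child(ren)
  node 21: 0 child(ren)
  node 49: 0 child(ren)
Matching nodes: [10, 21, 49]
Count of leaf nodes: 3


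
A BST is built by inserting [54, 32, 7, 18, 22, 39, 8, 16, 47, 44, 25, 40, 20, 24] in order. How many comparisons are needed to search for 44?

Search path for 44: 54 -> 32 -> 39 -> 47 -> 44
Found: True
Comparisons: 5


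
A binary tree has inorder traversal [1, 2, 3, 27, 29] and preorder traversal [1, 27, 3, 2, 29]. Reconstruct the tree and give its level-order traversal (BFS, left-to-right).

Inorder:  [1, 2, 3, 27, 29]
Preorder: [1, 27, 3, 2, 29]
Algorithm: preorder visits root first, so consume preorder in order;
for each root, split the current inorder slice at that value into
left-subtree inorder and right-subtree inorder, then recurse.
Recursive splits:
  root=1; inorder splits into left=[], right=[2, 3, 27, 29]
  root=27; inorder splits into left=[2, 3], right=[29]
  root=3; inorder splits into left=[2], right=[]
  root=2; inorder splits into left=[], right=[]
  root=29; inorder splits into left=[], right=[]
Reconstructed level-order: [1, 27, 3, 29, 2]


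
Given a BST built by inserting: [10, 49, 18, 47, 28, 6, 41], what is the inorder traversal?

Tree insertion order: [10, 49, 18, 47, 28, 6, 41]
Tree (level-order array): [10, 6, 49, None, None, 18, None, None, 47, 28, None, None, 41]
Inorder traversal: [6, 10, 18, 28, 41, 47, 49]


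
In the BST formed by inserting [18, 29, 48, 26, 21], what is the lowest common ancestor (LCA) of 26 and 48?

Tree insertion order: [18, 29, 48, 26, 21]
Tree (level-order array): [18, None, 29, 26, 48, 21]
In a BST, the LCA of p=26, q=48 is the first node v on the
root-to-leaf path with p <= v <= q (go left if both < v, right if both > v).
Walk from root:
  at 18: both 26 and 48 > 18, go right
  at 29: 26 <= 29 <= 48, this is the LCA
LCA = 29


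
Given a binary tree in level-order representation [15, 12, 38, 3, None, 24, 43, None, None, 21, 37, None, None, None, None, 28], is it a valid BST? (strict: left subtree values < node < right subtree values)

Level-order array: [15, 12, 38, 3, None, 24, 43, None, None, 21, 37, None, None, None, None, 28]
Validate using subtree bounds (lo, hi): at each node, require lo < value < hi,
then recurse left with hi=value and right with lo=value.
Preorder trace (stopping at first violation):
  at node 15 with bounds (-inf, +inf): OK
  at node 12 with bounds (-inf, 15): OK
  at node 3 with bounds (-inf, 12): OK
  at node 38 with bounds (15, +inf): OK
  at node 24 with bounds (15, 38): OK
  at node 21 with bounds (15, 24): OK
  at node 37 with bounds (24, 38): OK
  at node 28 with bounds (24, 37): OK
  at node 43 with bounds (38, +inf): OK
No violation found at any node.
Result: Valid BST


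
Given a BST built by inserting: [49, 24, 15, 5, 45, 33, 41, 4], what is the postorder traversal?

Tree insertion order: [49, 24, 15, 5, 45, 33, 41, 4]
Tree (level-order array): [49, 24, None, 15, 45, 5, None, 33, None, 4, None, None, 41]
Postorder traversal: [4, 5, 15, 41, 33, 45, 24, 49]


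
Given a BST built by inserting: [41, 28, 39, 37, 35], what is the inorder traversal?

Tree insertion order: [41, 28, 39, 37, 35]
Tree (level-order array): [41, 28, None, None, 39, 37, None, 35]
Inorder traversal: [28, 35, 37, 39, 41]


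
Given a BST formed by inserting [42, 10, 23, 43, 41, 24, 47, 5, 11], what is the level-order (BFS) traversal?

Tree insertion order: [42, 10, 23, 43, 41, 24, 47, 5, 11]
Tree (level-order array): [42, 10, 43, 5, 23, None, 47, None, None, 11, 41, None, None, None, None, 24]
BFS from the root, enqueuing left then right child of each popped node:
  queue [42] -> pop 42, enqueue [10, 43], visited so far: [42]
  queue [10, 43] -> pop 10, enqueue [5, 23], visited so far: [42, 10]
  queue [43, 5, 23] -> pop 43, enqueue [47], visited so far: [42, 10, 43]
  queue [5, 23, 47] -> pop 5, enqueue [none], visited so far: [42, 10, 43, 5]
  queue [23, 47] -> pop 23, enqueue [11, 41], visited so far: [42, 10, 43, 5, 23]
  queue [47, 11, 41] -> pop 47, enqueue [none], visited so far: [42, 10, 43, 5, 23, 47]
  queue [11, 41] -> pop 11, enqueue [none], visited so far: [42, 10, 43, 5, 23, 47, 11]
  queue [41] -> pop 41, enqueue [24], visited so far: [42, 10, 43, 5, 23, 47, 11, 41]
  queue [24] -> pop 24, enqueue [none], visited so far: [42, 10, 43, 5, 23, 47, 11, 41, 24]
Result: [42, 10, 43, 5, 23, 47, 11, 41, 24]


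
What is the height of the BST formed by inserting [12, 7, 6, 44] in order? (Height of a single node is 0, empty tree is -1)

Insertion order: [12, 7, 6, 44]
Tree (level-order array): [12, 7, 44, 6]
Compute height bottom-up (empty subtree = -1):
  height(6) = 1 + max(-1, -1) = 0
  height(7) = 1 + max(0, -1) = 1
  height(44) = 1 + max(-1, -1) = 0
  height(12) = 1 + max(1, 0) = 2
Height = 2


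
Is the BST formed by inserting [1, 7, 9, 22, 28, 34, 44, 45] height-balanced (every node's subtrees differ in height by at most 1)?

Tree (level-order array): [1, None, 7, None, 9, None, 22, None, 28, None, 34, None, 44, None, 45]
Definition: a tree is height-balanced if, at every node, |h(left) - h(right)| <= 1 (empty subtree has height -1).
Bottom-up per-node check:
  node 45: h_left=-1, h_right=-1, diff=0 [OK], height=0
  node 44: h_left=-1, h_right=0, diff=1 [OK], height=1
  node 34: h_left=-1, h_right=1, diff=2 [FAIL (|-1-1|=2 > 1)], height=2
  node 28: h_left=-1, h_right=2, diff=3 [FAIL (|-1-2|=3 > 1)], height=3
  node 22: h_left=-1, h_right=3, diff=4 [FAIL (|-1-3|=4 > 1)], height=4
  node 9: h_left=-1, h_right=4, diff=5 [FAIL (|-1-4|=5 > 1)], height=5
  node 7: h_left=-1, h_right=5, diff=6 [FAIL (|-1-5|=6 > 1)], height=6
  node 1: h_left=-1, h_right=6, diff=7 [FAIL (|-1-6|=7 > 1)], height=7
Node 34 violates the condition: |-1 - 1| = 2 > 1.
Result: Not balanced


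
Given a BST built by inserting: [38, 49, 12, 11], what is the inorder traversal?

Tree insertion order: [38, 49, 12, 11]
Tree (level-order array): [38, 12, 49, 11]
Inorder traversal: [11, 12, 38, 49]


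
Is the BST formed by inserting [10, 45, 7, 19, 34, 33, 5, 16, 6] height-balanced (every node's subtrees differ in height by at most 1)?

Tree (level-order array): [10, 7, 45, 5, None, 19, None, None, 6, 16, 34, None, None, None, None, 33]
Definition: a tree is height-balanced if, at every node, |h(left) - h(right)| <= 1 (empty subtree has height -1).
Bottom-up per-node check:
  node 6: h_left=-1, h_right=-1, diff=0 [OK], height=0
  node 5: h_left=-1, h_right=0, diff=1 [OK], height=1
  node 7: h_left=1, h_right=-1, diff=2 [FAIL (|1--1|=2 > 1)], height=2
  node 16: h_left=-1, h_right=-1, diff=0 [OK], height=0
  node 33: h_left=-1, h_right=-1, diff=0 [OK], height=0
  node 34: h_left=0, h_right=-1, diff=1 [OK], height=1
  node 19: h_left=0, h_right=1, diff=1 [OK], height=2
  node 45: h_left=2, h_right=-1, diff=3 [FAIL (|2--1|=3 > 1)], height=3
  node 10: h_left=2, h_right=3, diff=1 [OK], height=4
Node 7 violates the condition: |1 - -1| = 2 > 1.
Result: Not balanced


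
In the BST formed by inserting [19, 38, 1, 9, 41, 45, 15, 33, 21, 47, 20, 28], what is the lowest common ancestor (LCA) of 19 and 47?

Tree insertion order: [19, 38, 1, 9, 41, 45, 15, 33, 21, 47, 20, 28]
Tree (level-order array): [19, 1, 38, None, 9, 33, 41, None, 15, 21, None, None, 45, None, None, 20, 28, None, 47]
In a BST, the LCA of p=19, q=47 is the first node v on the
root-to-leaf path with p <= v <= q (go left if both < v, right if both > v).
Walk from root:
  at 19: 19 <= 19 <= 47, this is the LCA
LCA = 19


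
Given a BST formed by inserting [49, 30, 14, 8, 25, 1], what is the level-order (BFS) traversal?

Tree insertion order: [49, 30, 14, 8, 25, 1]
Tree (level-order array): [49, 30, None, 14, None, 8, 25, 1]
BFS from the root, enqueuing left then right child of each popped node:
  queue [49] -> pop 49, enqueue [30], visited so far: [49]
  queue [30] -> pop 30, enqueue [14], visited so far: [49, 30]
  queue [14] -> pop 14, enqueue [8, 25], visited so far: [49, 30, 14]
  queue [8, 25] -> pop 8, enqueue [1], visited so far: [49, 30, 14, 8]
  queue [25, 1] -> pop 25, enqueue [none], visited so far: [49, 30, 14, 8, 25]
  queue [1] -> pop 1, enqueue [none], visited so far: [49, 30, 14, 8, 25, 1]
Result: [49, 30, 14, 8, 25, 1]


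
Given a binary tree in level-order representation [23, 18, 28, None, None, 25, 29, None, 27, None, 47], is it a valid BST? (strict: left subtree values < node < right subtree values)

Level-order array: [23, 18, 28, None, None, 25, 29, None, 27, None, 47]
Validate using subtree bounds (lo, hi): at each node, require lo < value < hi,
then recurse left with hi=value and right with lo=value.
Preorder trace (stopping at first violation):
  at node 23 with bounds (-inf, +inf): OK
  at node 18 with bounds (-inf, 23): OK
  at node 28 with bounds (23, +inf): OK
  at node 25 with bounds (23, 28): OK
  at node 27 with bounds (25, 28): OK
  at node 29 with bounds (28, +inf): OK
  at node 47 with bounds (29, +inf): OK
No violation found at any node.
Result: Valid BST


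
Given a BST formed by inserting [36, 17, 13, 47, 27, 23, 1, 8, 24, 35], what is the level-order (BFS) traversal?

Tree insertion order: [36, 17, 13, 47, 27, 23, 1, 8, 24, 35]
Tree (level-order array): [36, 17, 47, 13, 27, None, None, 1, None, 23, 35, None, 8, None, 24]
BFS from the root, enqueuing left then right child of each popped node:
  queue [36] -> pop 36, enqueue [17, 47], visited so far: [36]
  queue [17, 47] -> pop 17, enqueue [13, 27], visited so far: [36, 17]
  queue [47, 13, 27] -> pop 47, enqueue [none], visited so far: [36, 17, 47]
  queue [13, 27] -> pop 13, enqueue [1], visited so far: [36, 17, 47, 13]
  queue [27, 1] -> pop 27, enqueue [23, 35], visited so far: [36, 17, 47, 13, 27]
  queue [1, 23, 35] -> pop 1, enqueue [8], visited so far: [36, 17, 47, 13, 27, 1]
  queue [23, 35, 8] -> pop 23, enqueue [24], visited so far: [36, 17, 47, 13, 27, 1, 23]
  queue [35, 8, 24] -> pop 35, enqueue [none], visited so far: [36, 17, 47, 13, 27, 1, 23, 35]
  queue [8, 24] -> pop 8, enqueue [none], visited so far: [36, 17, 47, 13, 27, 1, 23, 35, 8]
  queue [24] -> pop 24, enqueue [none], visited so far: [36, 17, 47, 13, 27, 1, 23, 35, 8, 24]
Result: [36, 17, 47, 13, 27, 1, 23, 35, 8, 24]


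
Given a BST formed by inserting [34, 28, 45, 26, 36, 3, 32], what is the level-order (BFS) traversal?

Tree insertion order: [34, 28, 45, 26, 36, 3, 32]
Tree (level-order array): [34, 28, 45, 26, 32, 36, None, 3]
BFS from the root, enqueuing left then right child of each popped node:
  queue [34] -> pop 34, enqueue [28, 45], visited so far: [34]
  queue [28, 45] -> pop 28, enqueue [26, 32], visited so far: [34, 28]
  queue [45, 26, 32] -> pop 45, enqueue [36], visited so far: [34, 28, 45]
  queue [26, 32, 36] -> pop 26, enqueue [3], visited so far: [34, 28, 45, 26]
  queue [32, 36, 3] -> pop 32, enqueue [none], visited so far: [34, 28, 45, 26, 32]
  queue [36, 3] -> pop 36, enqueue [none], visited so far: [34, 28, 45, 26, 32, 36]
  queue [3] -> pop 3, enqueue [none], visited so far: [34, 28, 45, 26, 32, 36, 3]
Result: [34, 28, 45, 26, 32, 36, 3]


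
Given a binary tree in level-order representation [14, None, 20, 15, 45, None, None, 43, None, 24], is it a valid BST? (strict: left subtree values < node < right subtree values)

Level-order array: [14, None, 20, 15, 45, None, None, 43, None, 24]
Validate using subtree bounds (lo, hi): at each node, require lo < value < hi,
then recurse left with hi=value and right with lo=value.
Preorder trace (stopping at first violation):
  at node 14 with bounds (-inf, +inf): OK
  at node 20 with bounds (14, +inf): OK
  at node 15 with bounds (14, 20): OK
  at node 45 with bounds (20, +inf): OK
  at node 43 with bounds (20, 45): OK
  at node 24 with bounds (20, 43): OK
No violation found at any node.
Result: Valid BST


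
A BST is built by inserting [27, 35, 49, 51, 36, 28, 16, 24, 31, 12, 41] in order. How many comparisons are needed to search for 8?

Search path for 8: 27 -> 16 -> 12
Found: False
Comparisons: 3


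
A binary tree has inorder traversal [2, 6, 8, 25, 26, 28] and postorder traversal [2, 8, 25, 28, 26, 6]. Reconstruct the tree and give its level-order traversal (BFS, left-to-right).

Inorder:   [2, 6, 8, 25, 26, 28]
Postorder: [2, 8, 25, 28, 26, 6]
Algorithm: postorder visits root last, so walk postorder right-to-left;
each value is the root of the current inorder slice — split it at that
value, recurse on the right subtree first, then the left.
Recursive splits:
  root=6; inorder splits into left=[2], right=[8, 25, 26, 28]
  root=26; inorder splits into left=[8, 25], right=[28]
  root=28; inorder splits into left=[], right=[]
  root=25; inorder splits into left=[8], right=[]
  root=8; inorder splits into left=[], right=[]
  root=2; inorder splits into left=[], right=[]
Reconstructed level-order: [6, 2, 26, 25, 28, 8]


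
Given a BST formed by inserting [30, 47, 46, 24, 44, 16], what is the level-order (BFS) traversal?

Tree insertion order: [30, 47, 46, 24, 44, 16]
Tree (level-order array): [30, 24, 47, 16, None, 46, None, None, None, 44]
BFS from the root, enqueuing left then right child of each popped node:
  queue [30] -> pop 30, enqueue [24, 47], visited so far: [30]
  queue [24, 47] -> pop 24, enqueue [16], visited so far: [30, 24]
  queue [47, 16] -> pop 47, enqueue [46], visited so far: [30, 24, 47]
  queue [16, 46] -> pop 16, enqueue [none], visited so far: [30, 24, 47, 16]
  queue [46] -> pop 46, enqueue [44], visited so far: [30, 24, 47, 16, 46]
  queue [44] -> pop 44, enqueue [none], visited so far: [30, 24, 47, 16, 46, 44]
Result: [30, 24, 47, 16, 46, 44]


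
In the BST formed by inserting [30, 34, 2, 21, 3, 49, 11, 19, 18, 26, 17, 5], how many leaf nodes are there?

Tree built from: [30, 34, 2, 21, 3, 49, 11, 19, 18, 26, 17, 5]
Tree (level-order array): [30, 2, 34, None, 21, None, 49, 3, 26, None, None, None, 11, None, None, 5, 19, None, None, 18, None, 17]
Rule: A leaf has 0 children.
Per-node child counts:
  node 30: 2 child(ren)
  node 2: 1 child(ren)
  node 21: 2 child(ren)
  node 3: 1 child(ren)
  node 11: 2 child(ren)
  node 5: 0 child(ren)
  node 19: 1 child(ren)
  node 18: 1 child(ren)
  node 17: 0 child(ren)
  node 26: 0 child(ren)
  node 34: 1 child(ren)
  node 49: 0 child(ren)
Matching nodes: [5, 17, 26, 49]
Count of leaf nodes: 4


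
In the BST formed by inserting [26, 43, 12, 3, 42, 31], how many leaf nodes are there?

Tree built from: [26, 43, 12, 3, 42, 31]
Tree (level-order array): [26, 12, 43, 3, None, 42, None, None, None, 31]
Rule: A leaf has 0 children.
Per-node child counts:
  node 26: 2 child(ren)
  node 12: 1 child(ren)
  node 3: 0 child(ren)
  node 43: 1 child(ren)
  node 42: 1 child(ren)
  node 31: 0 child(ren)
Matching nodes: [3, 31]
Count of leaf nodes: 2


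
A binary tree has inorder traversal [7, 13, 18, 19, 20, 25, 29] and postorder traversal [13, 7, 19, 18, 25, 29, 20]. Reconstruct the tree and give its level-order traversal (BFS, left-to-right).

Inorder:   [7, 13, 18, 19, 20, 25, 29]
Postorder: [13, 7, 19, 18, 25, 29, 20]
Algorithm: postorder visits root last, so walk postorder right-to-left;
each value is the root of the current inorder slice — split it at that
value, recurse on the right subtree first, then the left.
Recursive splits:
  root=20; inorder splits into left=[7, 13, 18, 19], right=[25, 29]
  root=29; inorder splits into left=[25], right=[]
  root=25; inorder splits into left=[], right=[]
  root=18; inorder splits into left=[7, 13], right=[19]
  root=19; inorder splits into left=[], right=[]
  root=7; inorder splits into left=[], right=[13]
  root=13; inorder splits into left=[], right=[]
Reconstructed level-order: [20, 18, 29, 7, 19, 25, 13]


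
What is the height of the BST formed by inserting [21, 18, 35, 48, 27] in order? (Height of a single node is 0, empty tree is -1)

Insertion order: [21, 18, 35, 48, 27]
Tree (level-order array): [21, 18, 35, None, None, 27, 48]
Compute height bottom-up (empty subtree = -1):
  height(18) = 1 + max(-1, -1) = 0
  height(27) = 1 + max(-1, -1) = 0
  height(48) = 1 + max(-1, -1) = 0
  height(35) = 1 + max(0, 0) = 1
  height(21) = 1 + max(0, 1) = 2
Height = 2


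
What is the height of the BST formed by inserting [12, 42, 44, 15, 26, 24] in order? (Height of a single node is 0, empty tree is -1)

Insertion order: [12, 42, 44, 15, 26, 24]
Tree (level-order array): [12, None, 42, 15, 44, None, 26, None, None, 24]
Compute height bottom-up (empty subtree = -1):
  height(24) = 1 + max(-1, -1) = 0
  height(26) = 1 + max(0, -1) = 1
  height(15) = 1 + max(-1, 1) = 2
  height(44) = 1 + max(-1, -1) = 0
  height(42) = 1 + max(2, 0) = 3
  height(12) = 1 + max(-1, 3) = 4
Height = 4


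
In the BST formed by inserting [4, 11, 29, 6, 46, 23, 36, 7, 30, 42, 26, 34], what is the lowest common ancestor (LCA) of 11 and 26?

Tree insertion order: [4, 11, 29, 6, 46, 23, 36, 7, 30, 42, 26, 34]
Tree (level-order array): [4, None, 11, 6, 29, None, 7, 23, 46, None, None, None, 26, 36, None, None, None, 30, 42, None, 34]
In a BST, the LCA of p=11, q=26 is the first node v on the
root-to-leaf path with p <= v <= q (go left if both < v, right if both > v).
Walk from root:
  at 4: both 11 and 26 > 4, go right
  at 11: 11 <= 11 <= 26, this is the LCA
LCA = 11


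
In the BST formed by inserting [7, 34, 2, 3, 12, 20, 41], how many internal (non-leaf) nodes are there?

Tree built from: [7, 34, 2, 3, 12, 20, 41]
Tree (level-order array): [7, 2, 34, None, 3, 12, 41, None, None, None, 20]
Rule: An internal node has at least one child.
Per-node child counts:
  node 7: 2 child(ren)
  node 2: 1 child(ren)
  node 3: 0 child(ren)
  node 34: 2 child(ren)
  node 12: 1 child(ren)
  node 20: 0 child(ren)
  node 41: 0 child(ren)
Matching nodes: [7, 2, 34, 12]
Count of internal (non-leaf) nodes: 4


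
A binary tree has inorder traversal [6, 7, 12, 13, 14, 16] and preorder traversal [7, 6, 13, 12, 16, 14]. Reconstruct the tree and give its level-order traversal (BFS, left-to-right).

Inorder:  [6, 7, 12, 13, 14, 16]
Preorder: [7, 6, 13, 12, 16, 14]
Algorithm: preorder visits root first, so consume preorder in order;
for each root, split the current inorder slice at that value into
left-subtree inorder and right-subtree inorder, then recurse.
Recursive splits:
  root=7; inorder splits into left=[6], right=[12, 13, 14, 16]
  root=6; inorder splits into left=[], right=[]
  root=13; inorder splits into left=[12], right=[14, 16]
  root=12; inorder splits into left=[], right=[]
  root=16; inorder splits into left=[14], right=[]
  root=14; inorder splits into left=[], right=[]
Reconstructed level-order: [7, 6, 13, 12, 16, 14]


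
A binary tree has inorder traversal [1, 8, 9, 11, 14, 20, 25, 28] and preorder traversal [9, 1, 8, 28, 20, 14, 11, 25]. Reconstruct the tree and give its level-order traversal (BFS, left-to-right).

Inorder:  [1, 8, 9, 11, 14, 20, 25, 28]
Preorder: [9, 1, 8, 28, 20, 14, 11, 25]
Algorithm: preorder visits root first, so consume preorder in order;
for each root, split the current inorder slice at that value into
left-subtree inorder and right-subtree inorder, then recurse.
Recursive splits:
  root=9; inorder splits into left=[1, 8], right=[11, 14, 20, 25, 28]
  root=1; inorder splits into left=[], right=[8]
  root=8; inorder splits into left=[], right=[]
  root=28; inorder splits into left=[11, 14, 20, 25], right=[]
  root=20; inorder splits into left=[11, 14], right=[25]
  root=14; inorder splits into left=[11], right=[]
  root=11; inorder splits into left=[], right=[]
  root=25; inorder splits into left=[], right=[]
Reconstructed level-order: [9, 1, 28, 8, 20, 14, 25, 11]


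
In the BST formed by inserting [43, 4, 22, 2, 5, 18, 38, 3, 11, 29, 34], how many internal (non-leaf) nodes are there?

Tree built from: [43, 4, 22, 2, 5, 18, 38, 3, 11, 29, 34]
Tree (level-order array): [43, 4, None, 2, 22, None, 3, 5, 38, None, None, None, 18, 29, None, 11, None, None, 34]
Rule: An internal node has at least one child.
Per-node child counts:
  node 43: 1 child(ren)
  node 4: 2 child(ren)
  node 2: 1 child(ren)
  node 3: 0 child(ren)
  node 22: 2 child(ren)
  node 5: 1 child(ren)
  node 18: 1 child(ren)
  node 11: 0 child(ren)
  node 38: 1 child(ren)
  node 29: 1 child(ren)
  node 34: 0 child(ren)
Matching nodes: [43, 4, 2, 22, 5, 18, 38, 29]
Count of internal (non-leaf) nodes: 8
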